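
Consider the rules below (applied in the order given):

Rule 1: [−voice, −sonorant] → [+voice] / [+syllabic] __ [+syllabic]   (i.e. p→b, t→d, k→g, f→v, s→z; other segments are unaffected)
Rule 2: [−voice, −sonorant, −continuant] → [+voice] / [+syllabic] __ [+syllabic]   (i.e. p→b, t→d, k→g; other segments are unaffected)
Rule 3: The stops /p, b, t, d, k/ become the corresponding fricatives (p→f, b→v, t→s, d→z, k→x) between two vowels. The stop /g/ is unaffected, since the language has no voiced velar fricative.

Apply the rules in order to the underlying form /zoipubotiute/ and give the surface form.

Rule 1 (intervocalic voicing): /p/ is a voiceless obstruent between vowels /i/ and /u/, so it voices to [b]. /t/ is a voiceless obstruent between vowels /o/ and /i/, so it voices to [d]. /t/ is a voiceless obstruent between vowels /u/ and /e/, so it voices to [d]. /zoipubotiute/ → zoibubodiude.
Rule 2 (intervocalic voicing): no segment meets the environment; /zoibubodiude/ is unchanged.
Rule 3 (intervocalic spirantization): /b/ is a stop between vowels /i/ and /u/, so it spirantizes to the fricative [v]. /b/ is a stop between vowels /u/ and /o/, so it spirantizes to the fricative [v]. /d/ is a stop between vowels /o/ and /i/, so it spirantizes to the fricative [z]. /d/ is a stop between vowels /u/ and /e/, so it spirantizes to the fricative [z]. /zoibubodiude/ → zoivuvoziuze.

zoivuvoziuze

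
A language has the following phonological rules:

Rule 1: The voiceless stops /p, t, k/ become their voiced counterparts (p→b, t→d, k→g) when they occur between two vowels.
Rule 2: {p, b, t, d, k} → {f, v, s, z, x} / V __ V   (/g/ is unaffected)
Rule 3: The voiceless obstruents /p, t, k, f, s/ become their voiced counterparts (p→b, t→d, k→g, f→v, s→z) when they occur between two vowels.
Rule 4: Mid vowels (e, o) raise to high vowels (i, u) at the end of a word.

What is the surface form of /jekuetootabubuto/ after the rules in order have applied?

Rule 1 (intervocalic voicing): /k/ is a voiceless stop between vowels /e/ and /u/, so it voices to [g]. /t/ is a voiceless stop between vowels /e/ and /o/, so it voices to [d]. /t/ is a voiceless stop between vowels /o/ and /a/, so it voices to [d]. /t/ is a voiceless stop between vowels /u/ and /o/, so it voices to [d]. /jekuetootabubuto/ → jeguedoodabubudo.
Rule 2 (intervocalic spirantization): /d/ is a stop between vowels /e/ and /o/, so it spirantizes to the fricative [z]. /d/ is a stop between vowels /o/ and /a/, so it spirantizes to the fricative [z]. /b/ is a stop between vowels /a/ and /u/, so it spirantizes to the fricative [v]. /b/ is a stop between vowels /u/ and /u/, so it spirantizes to the fricative [v]. /d/ is a stop between vowels /u/ and /o/, so it spirantizes to the fricative [z]. /jeguedoodabubudo/ → jeguezoozavuvuzo.
Rule 3 (intervocalic voicing): no segment meets the environment; /jeguezoozavuvuzo/ is unchanged.
Rule 4 (final vowel raising): /o/ is a mid vowel in word-final position, so it raises to [u]. /jeguezoozavuvuzo/ → jeguezoozavuvuzu.

jeguezoozavuvuzu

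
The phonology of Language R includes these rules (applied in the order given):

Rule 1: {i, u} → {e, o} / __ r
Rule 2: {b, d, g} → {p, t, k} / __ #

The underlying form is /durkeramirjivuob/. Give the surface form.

dorkeramerjivuop

Rule 1 (pre-rhotic lowering): /u/ is a high vowel immediately before /r/, so it lowers to [o]. /i/ is a high vowel immediately before /r/, so it lowers to [e]. /durkeramirjivuob/ → dorkeramerjivuob.
Rule 2 (final devoicing): /b/ is a voiced stop in word-final position, so it devoices to [p]. /dorkeramerjivuob/ → dorkeramerjivuop.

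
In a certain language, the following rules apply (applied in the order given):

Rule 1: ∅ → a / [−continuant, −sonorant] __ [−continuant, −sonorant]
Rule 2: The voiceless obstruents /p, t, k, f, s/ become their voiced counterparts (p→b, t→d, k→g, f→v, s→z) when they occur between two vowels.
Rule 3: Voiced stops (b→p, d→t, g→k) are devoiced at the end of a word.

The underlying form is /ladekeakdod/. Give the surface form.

ladegeagadot

Rule 1 (stop-cluster a-epenthesis): /k/ and /d/ form a stop–stop cluster, so [a] is inserted between them. /ladekeakdod/ → ladekeakadod.
Rule 2 (intervocalic voicing): /k/ is a voiceless obstruent between vowels /e/ and /e/, so it voices to [g]. /k/ is a voiceless obstruent between vowels /a/ and /a/, so it voices to [g]. /ladekeakadod/ → ladegeagadod.
Rule 3 (final devoicing): /d/ is a voiced stop in word-final position, so it devoices to [t]. /ladegeagadod/ → ladegeagadot.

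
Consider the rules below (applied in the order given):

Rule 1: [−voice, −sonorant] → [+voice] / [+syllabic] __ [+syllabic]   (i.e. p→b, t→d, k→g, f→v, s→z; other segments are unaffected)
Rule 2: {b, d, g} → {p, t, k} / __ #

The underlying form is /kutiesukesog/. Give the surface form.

Rule 1 (intervocalic voicing): /t/ is a voiceless obstruent between vowels /u/ and /i/, so it voices to [d]. /s/ is a voiceless obstruent between vowels /e/ and /u/, so it voices to [z]. /k/ is a voiceless obstruent between vowels /u/ and /e/, so it voices to [g]. /s/ is a voiceless obstruent between vowels /e/ and /o/, so it voices to [z]. /kutiesukesog/ → kudiezugezog.
Rule 2 (final devoicing): /g/ is a voiced stop in word-final position, so it devoices to [k]. /kudiezugezog/ → kudiezugezok.

kudiezugezok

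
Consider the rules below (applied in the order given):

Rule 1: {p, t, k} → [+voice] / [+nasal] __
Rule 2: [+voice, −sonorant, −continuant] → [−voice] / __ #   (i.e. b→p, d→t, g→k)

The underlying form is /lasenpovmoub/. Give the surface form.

Rule 1 (post-nasal voicing): /p/ is a voiceless stop immediately after the nasal /n/, so it voices to [b]. /lasenpovmoub/ → lasenbovmoub.
Rule 2 (final devoicing): /b/ is a voiced stop in word-final position, so it devoices to [p]. /lasenbovmoub/ → lasenbovmoup.

lasenbovmoup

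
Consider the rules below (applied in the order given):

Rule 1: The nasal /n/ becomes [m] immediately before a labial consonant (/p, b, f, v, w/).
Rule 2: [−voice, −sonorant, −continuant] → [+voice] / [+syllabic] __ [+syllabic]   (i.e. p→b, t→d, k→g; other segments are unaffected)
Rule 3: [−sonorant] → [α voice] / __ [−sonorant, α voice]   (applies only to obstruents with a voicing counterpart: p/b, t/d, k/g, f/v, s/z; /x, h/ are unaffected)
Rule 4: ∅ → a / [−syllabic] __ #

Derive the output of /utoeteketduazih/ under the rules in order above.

Rule 1 (nasal place assimilation): no segment meets the environment; /utoeteketduazih/ is unchanged.
Rule 2 (intervocalic voicing): /t/ is a voiceless stop between vowels /u/ and /o/, so it voices to [d]. /t/ is a voiceless stop between vowels /e/ and /e/, so it voices to [d]. /k/ is a voiceless stop between vowels /e/ and /e/, so it voices to [g]. /utoeteketduazih/ → udoedegetduazih.
Rule 3 (regressive voicing assimilation): /t/ precedes the voiced obstruent /d/, so it voices to [d] by assimilation. /udoedegetduazih/ → udoedegedduazih.
Rule 4 (final a-epenthesis): the form ends in the consonant /h/, so [a] is inserted word-finally. /udoedegedduazih/ → udoedegedduaziha.

udoedegedduaziha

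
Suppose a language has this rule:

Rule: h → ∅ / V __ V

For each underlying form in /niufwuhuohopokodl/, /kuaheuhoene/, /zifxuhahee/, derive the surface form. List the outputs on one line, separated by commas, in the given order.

/niufwuhuohopokodl/: /h/ occurs between vowels /u/ and /u/, so it deletes. /h/ occurs between vowels /o/ and /o/, so it deletes. → [niufwuuoopokodl].
/kuaheuhoene/: /h/ occurs between vowels /a/ and /e/, so it deletes. /h/ occurs between vowels /u/ and /o/, so it deletes. → [kuaeuoene].
/zifxuhahee/: /h/ occurs between vowels /u/ and /a/, so it deletes. /h/ occurs between vowels /a/ and /e/, so it deletes. → [zifxuaee].

niufwuuoopokodl, kuaeuoene, zifxuaee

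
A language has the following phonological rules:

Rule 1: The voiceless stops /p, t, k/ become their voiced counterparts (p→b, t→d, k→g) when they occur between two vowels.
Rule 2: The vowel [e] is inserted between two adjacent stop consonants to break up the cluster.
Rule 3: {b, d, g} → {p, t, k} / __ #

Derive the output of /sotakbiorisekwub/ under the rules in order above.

sodakebiorisekwup

Rule 1 (intervocalic voicing): /t/ is a voiceless stop between vowels /o/ and /a/, so it voices to [d]. /sotakbiorisekwub/ → sodakbiorisekwub.
Rule 2 (stop-cluster e-epenthesis): /k/ and /b/ form a stop–stop cluster, so [e] is inserted between them. /sodakbiorisekwub/ → sodakebiorisekwub.
Rule 3 (final devoicing): /b/ is a voiced stop in word-final position, so it devoices to [p]. /sodakebiorisekwub/ → sodakebiorisekwup.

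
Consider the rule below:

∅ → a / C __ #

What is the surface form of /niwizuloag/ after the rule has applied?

the form ends in the consonant /g/, so [a] is inserted word-finally.
Surface form: [niwizuloaga].

niwizuloaga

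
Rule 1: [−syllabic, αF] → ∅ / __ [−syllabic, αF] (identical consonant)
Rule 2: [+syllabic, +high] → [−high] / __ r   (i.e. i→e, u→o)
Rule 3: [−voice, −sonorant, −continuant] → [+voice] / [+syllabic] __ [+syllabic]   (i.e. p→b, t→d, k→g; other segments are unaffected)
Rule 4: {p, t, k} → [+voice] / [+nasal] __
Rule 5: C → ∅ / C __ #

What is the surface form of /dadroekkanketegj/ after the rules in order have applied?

dadroegangedeg

Rule 1 (degemination): /kk/ is a geminate; the first /k/ deletes. /dadroekkanketegj/ → dadroekanketegj.
Rule 2 (pre-rhotic lowering): no segment meets the environment; /dadroekanketegj/ is unchanged.
Rule 3 (intervocalic voicing): /k/ is a voiceless stop between vowels /e/ and /a/, so it voices to [g]. /t/ is a voiceless stop between vowels /e/ and /e/, so it voices to [d]. /dadroekanketegj/ → dadroegankedegj.
Rule 4 (post-nasal voicing): /k/ is a voiceless stop immediately after the nasal /n/, so it voices to [g]. /dadroegankedegj/ → dadroegangedegj.
Rule 5 (final cluster simplification): /j/ is the second consonant of a word-final cluster /gj/, so it deletes. /dadroegangedegj/ → dadroegangedeg.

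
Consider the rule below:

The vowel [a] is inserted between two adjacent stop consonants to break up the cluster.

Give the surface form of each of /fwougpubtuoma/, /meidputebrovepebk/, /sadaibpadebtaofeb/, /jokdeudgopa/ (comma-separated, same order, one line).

fwougapubatuoma, meidaputebrovepebak, sadaibapadebataofeb, jokadeudagopa

/fwougpubtuoma/: /g/ and /p/ form a stop–stop cluster, so [a] is inserted between them. /b/ and /t/ form a stop–stop cluster, so [a] is inserted between them. → [fwougapubatuoma].
/meidputebrovepebk/: /d/ and /p/ form a stop–stop cluster, so [a] is inserted between them. /b/ and /k/ form a stop–stop cluster, so [a] is inserted between them. → [meidaputebrovepebak].
/sadaibpadebtaofeb/: /b/ and /p/ form a stop–stop cluster, so [a] is inserted between them. /b/ and /t/ form a stop–stop cluster, so [a] is inserted between them. → [sadaibapadebataofeb].
/jokdeudgopa/: /k/ and /d/ form a stop–stop cluster, so [a] is inserted between them. /d/ and /g/ form a stop–stop cluster, so [a] is inserted between them. → [jokadeudagopa].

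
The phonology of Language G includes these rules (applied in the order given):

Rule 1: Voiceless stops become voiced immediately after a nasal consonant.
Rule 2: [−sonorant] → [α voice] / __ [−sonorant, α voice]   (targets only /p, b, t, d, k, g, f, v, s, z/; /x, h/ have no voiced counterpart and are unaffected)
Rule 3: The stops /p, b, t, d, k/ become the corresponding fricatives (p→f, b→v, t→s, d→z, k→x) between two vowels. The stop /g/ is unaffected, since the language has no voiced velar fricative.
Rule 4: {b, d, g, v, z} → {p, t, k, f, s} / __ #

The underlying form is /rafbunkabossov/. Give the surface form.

Rule 1 (post-nasal voicing): /k/ is a voiceless stop immediately after the nasal /n/, so it voices to [g]. /rafbunkabossov/ → rafbungabossov.
Rule 2 (regressive voicing assimilation): /f/ precedes the voiced obstruent /b/, so it voices to [v] by assimilation. /rafbungabossov/ → ravbungabossov.
Rule 3 (intervocalic spirantization): /b/ is a stop between vowels /a/ and /o/, so it spirantizes to the fricative [v]. /ravbungabossov/ → ravbungavossov.
Rule 4 (final devoicing): /v/ is a voiced obstruent in word-final position, so it devoices to [f]. /ravbungavossov/ → ravbungavossof.

ravbungavossof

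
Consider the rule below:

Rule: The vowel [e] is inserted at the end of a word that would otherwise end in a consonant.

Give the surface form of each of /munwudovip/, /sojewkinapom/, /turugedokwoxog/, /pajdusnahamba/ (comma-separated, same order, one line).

/munwudovip/: the form ends in the consonant /p/, so [e] is inserted word-finally. → [munwudovipe].
/sojewkinapom/: the form ends in the consonant /m/, so [e] is inserted word-finally. → [sojewkinapome].
/turugedokwoxog/: the form ends in the consonant /g/, so [e] is inserted word-finally. → [turugedokwoxoge].
/pajdusnahamba/: the rule's environment is not met; surfaces unchanged as [pajdusnahamba].

munwudovipe, sojewkinapome, turugedokwoxoge, pajdusnahamba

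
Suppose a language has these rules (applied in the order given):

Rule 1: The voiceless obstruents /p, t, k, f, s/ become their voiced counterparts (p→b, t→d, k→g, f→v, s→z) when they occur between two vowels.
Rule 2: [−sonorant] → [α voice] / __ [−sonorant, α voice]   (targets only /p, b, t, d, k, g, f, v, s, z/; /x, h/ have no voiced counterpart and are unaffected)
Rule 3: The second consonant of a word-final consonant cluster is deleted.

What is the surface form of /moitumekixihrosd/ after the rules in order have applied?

Rule 1 (intervocalic voicing): /t/ is a voiceless obstruent between vowels /i/ and /u/, so it voices to [d]. /k/ is a voiceless obstruent between vowels /e/ and /i/, so it voices to [g]. /moitumekixihrosd/ → moidumegixihrosd.
Rule 2 (regressive voicing assimilation): /s/ precedes the voiced obstruent /d/, so it voices to [z] by assimilation. /moidumegixihrosd/ → moidumegixihrozd.
Rule 3 (final cluster simplification): /d/ is the second consonant of a word-final cluster /zd/, so it deletes. /moidumegixihrozd/ → moidumegixihroz.

moidumegixihroz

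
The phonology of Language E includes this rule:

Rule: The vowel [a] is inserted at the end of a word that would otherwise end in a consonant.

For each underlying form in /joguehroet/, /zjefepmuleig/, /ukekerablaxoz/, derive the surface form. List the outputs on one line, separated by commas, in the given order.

joguehroeta, zjefepmuleiga, ukekerablaxoza

/joguehroet/: the form ends in the consonant /t/, so [a] is inserted word-finally. → [joguehroeta].
/zjefepmuleig/: the form ends in the consonant /g/, so [a] is inserted word-finally. → [zjefepmuleiga].
/ukekerablaxoz/: the form ends in the consonant /z/, so [a] is inserted word-finally. → [ukekerablaxoza].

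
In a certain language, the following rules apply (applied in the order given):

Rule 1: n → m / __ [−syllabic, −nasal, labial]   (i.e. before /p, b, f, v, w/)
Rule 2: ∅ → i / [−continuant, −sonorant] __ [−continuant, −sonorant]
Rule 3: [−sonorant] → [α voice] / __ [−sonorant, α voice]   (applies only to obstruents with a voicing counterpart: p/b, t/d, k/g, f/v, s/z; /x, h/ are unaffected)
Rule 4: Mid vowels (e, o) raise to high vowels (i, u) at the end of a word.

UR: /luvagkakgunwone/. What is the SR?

luvagikakigumwoni

Rule 1 (nasal place assimilation): /n/ precedes the labial consonant /w/, so it assimilates in place to [m]. /luvagkakgunwone/ → luvagkakgumwone.
Rule 2 (stop-cluster i-epenthesis): /g/ and /k/ form a stop–stop cluster, so [i] is inserted between them. /k/ and /g/ form a stop–stop cluster, so [i] is inserted between them. /luvagkakgumwone/ → luvagikakigumwone.
Rule 3 (regressive voicing assimilation): no segment meets the environment; /luvagikakigumwone/ is unchanged.
Rule 4 (final vowel raising): /e/ is a mid vowel in word-final position, so it raises to [i]. /luvagikakigumwone/ → luvagikakigumwoni.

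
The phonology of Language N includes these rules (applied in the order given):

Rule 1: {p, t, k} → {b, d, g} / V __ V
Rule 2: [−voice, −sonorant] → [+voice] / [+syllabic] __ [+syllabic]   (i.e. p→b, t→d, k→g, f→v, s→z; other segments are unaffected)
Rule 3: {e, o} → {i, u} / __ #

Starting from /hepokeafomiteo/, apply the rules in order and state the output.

hebogeavomideu

Rule 1 (intervocalic voicing): /p/ is a voiceless stop between vowels /e/ and /o/, so it voices to [b]. /k/ is a voiceless stop between vowels /o/ and /e/, so it voices to [g]. /t/ is a voiceless stop between vowels /i/ and /e/, so it voices to [d]. /hepokeafomiteo/ → hebogeafomideo.
Rule 2 (intervocalic voicing): /f/ is a voiceless obstruent between vowels /a/ and /o/, so it voices to [v]. /hebogeafomideo/ → hebogeavomideo.
Rule 3 (final vowel raising): /o/ is a mid vowel in word-final position, so it raises to [u]. /hebogeavomideo/ → hebogeavomideu.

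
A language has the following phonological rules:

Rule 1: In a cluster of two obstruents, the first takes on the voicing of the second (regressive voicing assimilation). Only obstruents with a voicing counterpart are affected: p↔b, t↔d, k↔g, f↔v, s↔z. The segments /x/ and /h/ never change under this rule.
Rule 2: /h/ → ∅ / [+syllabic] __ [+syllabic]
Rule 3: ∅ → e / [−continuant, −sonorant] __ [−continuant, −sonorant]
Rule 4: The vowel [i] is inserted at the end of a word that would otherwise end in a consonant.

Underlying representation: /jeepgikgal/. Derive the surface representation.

jeebegigegali

Rule 1 (regressive voicing assimilation): /p/ precedes the voiced obstruent /g/, so it voices to [b] by assimilation. /k/ precedes the voiced obstruent /g/, so it voices to [g] by assimilation. /jeepgikgal/ → jeebgiggal.
Rule 2 (intervocalic h-deletion): no segment meets the environment; /jeebgiggal/ is unchanged.
Rule 3 (stop-cluster e-epenthesis): /b/ and /g/ form a stop–stop cluster, so [e] is inserted between them. /g/ and /g/ form a stop–stop cluster, so [e] is inserted between them. /jeebgiggal/ → jeebegigegal.
Rule 4 (final i-epenthesis): the form ends in the consonant /l/, so [i] is inserted word-finally. /jeebegigegal/ → jeebegigegali.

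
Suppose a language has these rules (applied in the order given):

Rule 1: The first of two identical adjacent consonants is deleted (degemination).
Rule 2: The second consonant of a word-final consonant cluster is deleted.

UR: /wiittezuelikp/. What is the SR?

wiitezuelik

Rule 1 (degemination): /tt/ is a geminate; the first /t/ deletes. /wiittezuelikp/ → wiitezuelikp.
Rule 2 (final cluster simplification): /p/ is the second consonant of a word-final cluster /kp/, so it deletes. /wiitezuelikp/ → wiitezuelik.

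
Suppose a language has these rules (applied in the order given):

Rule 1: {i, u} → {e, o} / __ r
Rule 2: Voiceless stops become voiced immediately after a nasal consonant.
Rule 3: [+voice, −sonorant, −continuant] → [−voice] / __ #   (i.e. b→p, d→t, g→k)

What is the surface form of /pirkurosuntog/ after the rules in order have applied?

perkorosundok

Rule 1 (pre-rhotic lowering): /i/ is a high vowel immediately before /r/, so it lowers to [e]. /u/ is a high vowel immediately before /r/, so it lowers to [o]. /pirkurosuntog/ → perkorosuntog.
Rule 2 (post-nasal voicing): /t/ is a voiceless stop immediately after the nasal /n/, so it voices to [d]. /perkorosuntog/ → perkorosundog.
Rule 3 (final devoicing): /g/ is a voiced stop in word-final position, so it devoices to [k]. /perkorosundog/ → perkorosundok.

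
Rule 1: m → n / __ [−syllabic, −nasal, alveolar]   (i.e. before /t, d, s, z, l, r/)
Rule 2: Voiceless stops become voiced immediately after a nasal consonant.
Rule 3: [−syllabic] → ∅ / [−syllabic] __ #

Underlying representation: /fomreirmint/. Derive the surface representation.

Rule 1 (nasal place assimilation): /m/ precedes the alveolar consonant /r/, so it assimilates in place to [n]. /fomreirmint/ → fonreirmint.
Rule 2 (post-nasal voicing): /t/ is a voiceless stop immediately after the nasal /n/, so it voices to [d]. /fonreirmint/ → fonreirmind.
Rule 3 (final cluster simplification): /d/ is the second consonant of a word-final cluster /nd/, so it deletes. /fonreirmind/ → fonreirmin.

fonreirmin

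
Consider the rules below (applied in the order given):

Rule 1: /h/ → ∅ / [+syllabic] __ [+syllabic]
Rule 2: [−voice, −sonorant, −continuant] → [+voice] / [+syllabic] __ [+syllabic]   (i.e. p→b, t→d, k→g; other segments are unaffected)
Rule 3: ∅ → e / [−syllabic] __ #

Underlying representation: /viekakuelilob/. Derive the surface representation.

Rule 1 (intervocalic h-deletion): no segment meets the environment; /viekakuelilob/ is unchanged.
Rule 2 (intervocalic voicing): /k/ is a voiceless stop between vowels /e/ and /a/, so it voices to [g]. /k/ is a voiceless stop between vowels /a/ and /u/, so it voices to [g]. /viekakuelilob/ → viegaguelilob.
Rule 3 (final e-epenthesis): the form ends in the consonant /b/, so [e] is inserted word-finally. /viegaguelilob/ → viegaguelilobe.

viegaguelilobe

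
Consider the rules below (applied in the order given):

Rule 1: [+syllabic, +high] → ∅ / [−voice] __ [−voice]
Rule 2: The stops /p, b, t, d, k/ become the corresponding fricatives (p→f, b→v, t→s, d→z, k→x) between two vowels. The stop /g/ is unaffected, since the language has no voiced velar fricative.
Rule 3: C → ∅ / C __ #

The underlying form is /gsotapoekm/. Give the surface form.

gsosafoek

Rule 1 (high vowel syncope): no segment meets the environment; /gsotapoekm/ is unchanged.
Rule 2 (intervocalic spirantization): /t/ is a stop between vowels /o/ and /a/, so it spirantizes to the fricative [s]. /p/ is a stop between vowels /a/ and /o/, so it spirantizes to the fricative [f]. /gsotapoekm/ → gsosafoekm.
Rule 3 (final cluster simplification): /m/ is the second consonant of a word-final cluster /km/, so it deletes. /gsosafoekm/ → gsosafoek.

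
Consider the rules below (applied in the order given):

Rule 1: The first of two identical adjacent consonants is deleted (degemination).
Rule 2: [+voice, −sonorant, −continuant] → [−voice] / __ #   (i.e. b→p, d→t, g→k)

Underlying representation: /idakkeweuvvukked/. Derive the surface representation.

idakeweuvuket

Rule 1 (degemination): /kk/ is a geminate; the first /k/ deletes. /vv/ is a geminate; the first /v/ deletes. /kk/ is a geminate; the first /k/ deletes. /idakkeweuvvukked/ → idakeweuvuked.
Rule 2 (final devoicing): /d/ is a voiced stop in word-final position, so it devoices to [t]. /idakeweuvuked/ → idakeweuvuket.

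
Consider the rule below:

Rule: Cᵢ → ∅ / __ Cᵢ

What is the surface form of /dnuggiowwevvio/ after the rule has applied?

/gg/ is a geminate; the first /g/ deletes.
/ww/ is a geminate; the first /w/ deletes.
/vv/ is a geminate; the first /v/ deletes.
Surface form: [dnugiowevio].

dnugiowevio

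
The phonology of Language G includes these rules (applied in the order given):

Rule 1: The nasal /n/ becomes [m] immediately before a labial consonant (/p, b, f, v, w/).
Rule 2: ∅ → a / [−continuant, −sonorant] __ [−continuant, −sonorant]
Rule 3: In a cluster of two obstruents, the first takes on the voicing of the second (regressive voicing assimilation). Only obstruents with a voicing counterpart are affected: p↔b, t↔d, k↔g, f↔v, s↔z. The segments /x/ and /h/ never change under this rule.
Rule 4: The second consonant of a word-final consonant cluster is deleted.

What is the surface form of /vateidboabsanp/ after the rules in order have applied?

Rule 1 (nasal place assimilation): /n/ precedes the labial consonant /p/, so it assimilates in place to [m]. /vateidboabsanp/ → vateidboabsamp.
Rule 2 (stop-cluster a-epenthesis): /d/ and /b/ form a stop–stop cluster, so [a] is inserted between them. /vateidboabsamp/ → vateidaboabsamp.
Rule 3 (regressive voicing assimilation): /b/ precedes the voiceless obstruent /s/, so it devoices to [p] by assimilation. /vateidaboabsamp/ → vateidaboapsamp.
Rule 4 (final cluster simplification): /p/ is the second consonant of a word-final cluster /mp/, so it deletes. /vateidaboapsamp/ → vateidaboapsam.

vateidaboapsam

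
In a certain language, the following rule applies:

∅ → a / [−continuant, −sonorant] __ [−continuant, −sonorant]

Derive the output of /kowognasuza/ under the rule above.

kowognasuza

No segment of /kowognasuza/ meets the structural description of the rule, so the form surfaces unchanged.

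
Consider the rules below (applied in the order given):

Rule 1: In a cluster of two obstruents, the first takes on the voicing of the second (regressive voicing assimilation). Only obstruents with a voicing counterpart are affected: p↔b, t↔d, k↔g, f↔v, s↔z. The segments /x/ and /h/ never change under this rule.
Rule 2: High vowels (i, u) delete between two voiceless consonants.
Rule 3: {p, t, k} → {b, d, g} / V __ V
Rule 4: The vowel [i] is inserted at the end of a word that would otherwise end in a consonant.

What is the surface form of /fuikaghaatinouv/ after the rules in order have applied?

Rule 1 (regressive voicing assimilation): /g/ precedes the voiceless obstruent /h/, so it devoices to [k] by assimilation. /fuikaghaatinouv/ → fuikakhaatinouv.
Rule 2 (high vowel syncope): no segment meets the environment; /fuikakhaatinouv/ is unchanged.
Rule 3 (intervocalic voicing): /k/ is a voiceless stop between vowels /i/ and /a/, so it voices to [g]. /t/ is a voiceless stop between vowels /a/ and /i/, so it voices to [d]. /fuikakhaatinouv/ → fuigakhaadinouv.
Rule 4 (final i-epenthesis): the form ends in the consonant /v/, so [i] is inserted word-finally. /fuigakhaadinouv/ → fuigakhaadinouvi.

fuigakhaadinouvi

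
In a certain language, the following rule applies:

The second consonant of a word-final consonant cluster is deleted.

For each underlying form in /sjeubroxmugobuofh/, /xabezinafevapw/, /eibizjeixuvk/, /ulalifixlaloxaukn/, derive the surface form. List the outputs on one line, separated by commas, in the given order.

sjeubroxmugobuof, xabezinafevap, eibizjeixuv, ulalifixlaloxauk

/sjeubroxmugobuofh/: /h/ is the second consonant of a word-final cluster /fh/, so it deletes. → [sjeubroxmugobuof].
/xabezinafevapw/: /w/ is the second consonant of a word-final cluster /pw/, so it deletes. → [xabezinafevap].
/eibizjeixuvk/: /k/ is the second consonant of a word-final cluster /vk/, so it deletes. → [eibizjeixuv].
/ulalifixlaloxaukn/: /n/ is the second consonant of a word-final cluster /kn/, so it deletes. → [ulalifixlaloxauk].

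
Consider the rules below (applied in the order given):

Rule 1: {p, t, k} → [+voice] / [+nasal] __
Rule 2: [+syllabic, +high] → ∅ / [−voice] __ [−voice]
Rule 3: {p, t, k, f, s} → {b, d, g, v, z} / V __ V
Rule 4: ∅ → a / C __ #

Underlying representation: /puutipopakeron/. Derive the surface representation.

Rule 1 (post-nasal voicing): no segment meets the environment; /puutipopakeron/ is unchanged.
Rule 2 (high vowel syncope): /i/ is a high vowel flanked by voiceless consonants /t/ and /p/, so it deletes. /puutipopakeron/ → puutpopakeron.
Rule 3 (intervocalic voicing): /p/ is a voiceless obstruent between vowels /o/ and /a/, so it voices to [b]. /k/ is a voiceless obstruent between vowels /a/ and /e/, so it voices to [g]. /puutpopakeron/ → puutpobageron.
Rule 4 (final a-epenthesis): the form ends in the consonant /n/, so [a] is inserted word-finally. /puutpobageron/ → puutpobagerona.

puutpobagerona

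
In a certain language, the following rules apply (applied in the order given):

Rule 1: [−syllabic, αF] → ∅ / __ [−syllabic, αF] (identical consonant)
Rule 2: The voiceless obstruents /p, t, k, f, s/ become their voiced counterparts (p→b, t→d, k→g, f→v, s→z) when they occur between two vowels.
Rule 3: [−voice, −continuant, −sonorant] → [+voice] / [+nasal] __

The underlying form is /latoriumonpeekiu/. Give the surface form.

Rule 1 (degemination): no segment meets the environment; /latoriumonpeekiu/ is unchanged.
Rule 2 (intervocalic voicing): /t/ is a voiceless obstruent between vowels /a/ and /o/, so it voices to [d]. /k/ is a voiceless obstruent between vowels /e/ and /i/, so it voices to [g]. /latoriumonpeekiu/ → ladoriumonpeegiu.
Rule 3 (post-nasal voicing): /p/ is a voiceless stop immediately after the nasal /n/, so it voices to [b]. /ladoriumonpeegiu/ → ladoriumonbeegiu.

ladoriumonbeegiu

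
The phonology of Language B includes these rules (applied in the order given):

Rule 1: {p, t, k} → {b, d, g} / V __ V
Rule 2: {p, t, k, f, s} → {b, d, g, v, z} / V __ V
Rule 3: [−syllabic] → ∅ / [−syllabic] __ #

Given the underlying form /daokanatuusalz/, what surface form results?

daoganaduuzal

Rule 1 (intervocalic voicing): /k/ is a voiceless stop between vowels /o/ and /a/, so it voices to [g]. /t/ is a voiceless stop between vowels /a/ and /u/, so it voices to [d]. /daokanatuusalz/ → daoganaduusalz.
Rule 2 (intervocalic voicing): /s/ is a voiceless obstruent between vowels /u/ and /a/, so it voices to [z]. /daoganaduusalz/ → daoganaduuzalz.
Rule 3 (final cluster simplification): /z/ is the second consonant of a word-final cluster /lz/, so it deletes. /daoganaduuzalz/ → daoganaduuzal.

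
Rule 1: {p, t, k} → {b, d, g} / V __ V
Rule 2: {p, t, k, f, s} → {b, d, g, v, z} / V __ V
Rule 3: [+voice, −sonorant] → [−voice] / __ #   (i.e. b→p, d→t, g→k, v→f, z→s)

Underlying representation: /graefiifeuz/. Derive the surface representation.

Rule 1 (intervocalic voicing): no segment meets the environment; /graefiifeuz/ is unchanged.
Rule 2 (intervocalic voicing): /f/ is a voiceless obstruent between vowels /e/ and /i/, so it voices to [v]. /f/ is a voiceless obstruent between vowels /i/ and /e/, so it voices to [v]. /graefiifeuz/ → graeviiveuz.
Rule 3 (final devoicing): /z/ is a voiced obstruent in word-final position, so it devoices to [s]. /graeviiveuz/ → graeviiveus.

graeviiveus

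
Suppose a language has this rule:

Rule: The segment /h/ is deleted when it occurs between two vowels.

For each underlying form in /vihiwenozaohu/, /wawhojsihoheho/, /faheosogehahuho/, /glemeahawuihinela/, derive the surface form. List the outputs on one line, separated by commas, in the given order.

/vihiwenozaohu/: /h/ occurs between vowels /i/ and /i/, so it deletes. /h/ occurs between vowels /o/ and /u/, so it deletes. → [viiwenozaou].
/wawhojsihoheho/: /h/ occurs between vowels /i/ and /o/, so it deletes. /h/ occurs between vowels /o/ and /e/, so it deletes. /h/ occurs between vowels /e/ and /o/, so it deletes. → [wawhojsioeo].
/faheosogehahuho/: /h/ occurs between vowels /a/ and /e/, so it deletes. /h/ occurs between vowels /e/ and /a/, so it deletes. /h/ occurs between vowels /a/ and /u/, so it deletes. /h/ occurs between vowels /u/ and /o/, so it deletes. → [faeosogeauo].
/glemeahawuihinela/: /h/ occurs between vowels /a/ and /a/, so it deletes. /h/ occurs between vowels /i/ and /i/, so it deletes. → [glemeaawuiinela].

viiwenozaou, wawhojsioeo, faeosogeauo, glemeaawuiinela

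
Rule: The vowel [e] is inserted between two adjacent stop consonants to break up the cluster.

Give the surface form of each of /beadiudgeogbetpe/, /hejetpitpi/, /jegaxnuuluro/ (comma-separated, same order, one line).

/beadiudgeogbetpe/: /d/ and /g/ form a stop–stop cluster, so [e] is inserted between them. /g/ and /b/ form a stop–stop cluster, so [e] is inserted between them. /t/ and /p/ form a stop–stop cluster, so [e] is inserted between them. → [beadiudegeogebetepe].
/hejetpitpi/: /t/ and /p/ form a stop–stop cluster, so [e] is inserted between them. /t/ and /p/ form a stop–stop cluster, so [e] is inserted between them. → [hejetepitepi].
/jegaxnuuluro/: the rule's environment is not met; surfaces unchanged as [jegaxnuuluro].

beadiudegeogebetepe, hejetepitepi, jegaxnuuluro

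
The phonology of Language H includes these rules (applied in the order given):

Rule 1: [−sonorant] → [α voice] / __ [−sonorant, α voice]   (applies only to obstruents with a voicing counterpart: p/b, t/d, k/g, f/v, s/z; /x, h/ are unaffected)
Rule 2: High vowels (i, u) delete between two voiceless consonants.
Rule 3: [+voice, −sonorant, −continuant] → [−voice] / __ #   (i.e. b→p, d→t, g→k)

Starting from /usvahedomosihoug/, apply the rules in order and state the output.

uzvahedomoshouk

Rule 1 (regressive voicing assimilation): /s/ precedes the voiced obstruent /v/, so it voices to [z] by assimilation. /usvahedomosihoug/ → uzvahedomosihoug.
Rule 2 (high vowel syncope): /i/ is a high vowel flanked by voiceless consonants /s/ and /h/, so it deletes. /uzvahedomosihoug/ → uzvahedomoshoug.
Rule 3 (final devoicing): /g/ is a voiced stop in word-final position, so it devoices to [k]. /uzvahedomoshoug/ → uzvahedomoshouk.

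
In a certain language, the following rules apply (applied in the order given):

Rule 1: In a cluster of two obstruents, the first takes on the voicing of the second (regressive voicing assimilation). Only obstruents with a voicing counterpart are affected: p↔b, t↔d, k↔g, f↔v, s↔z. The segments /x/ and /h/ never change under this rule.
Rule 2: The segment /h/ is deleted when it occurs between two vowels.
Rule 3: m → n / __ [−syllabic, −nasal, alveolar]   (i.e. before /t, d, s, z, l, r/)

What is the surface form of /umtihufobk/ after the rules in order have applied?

untiufopk

Rule 1 (regressive voicing assimilation): /b/ precedes the voiceless obstruent /k/, so it devoices to [p] by assimilation. /umtihufobk/ → umtihufopk.
Rule 2 (intervocalic h-deletion): /h/ occurs between vowels /i/ and /u/, so it deletes. /umtihufopk/ → umtiufopk.
Rule 3 (nasal place assimilation): /m/ precedes the alveolar consonant /t/, so it assimilates in place to [n]. /umtiufopk/ → untiufopk.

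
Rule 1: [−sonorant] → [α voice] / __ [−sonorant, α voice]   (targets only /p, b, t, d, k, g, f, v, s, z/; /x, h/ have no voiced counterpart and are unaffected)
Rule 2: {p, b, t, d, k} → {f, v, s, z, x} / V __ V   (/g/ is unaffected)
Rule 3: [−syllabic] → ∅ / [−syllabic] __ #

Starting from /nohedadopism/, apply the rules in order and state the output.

Rule 1 (regressive voicing assimilation): no segment meets the environment; /nohedadopism/ is unchanged.
Rule 2 (intervocalic spirantization): /d/ is a stop between vowels /e/ and /a/, so it spirantizes to the fricative [z]. /d/ is a stop between vowels /a/ and /o/, so it spirantizes to the fricative [z]. /p/ is a stop between vowels /o/ and /i/, so it spirantizes to the fricative [f]. /nohedadopism/ → nohezazofism.
Rule 3 (final cluster simplification): /m/ is the second consonant of a word-final cluster /sm/, so it deletes. /nohezazofism/ → nohezazofis.

nohezazofis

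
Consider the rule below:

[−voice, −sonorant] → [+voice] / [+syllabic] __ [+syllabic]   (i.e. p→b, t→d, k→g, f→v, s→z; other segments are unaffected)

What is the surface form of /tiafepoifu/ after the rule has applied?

Scanning /tiafepoifu/: /t/ at position 1 is not in the conditioning environment; /f/ is a voiceless obstruent between vowels /a/ and /e/, so it voices to [v]; /p/ is a voiceless obstruent between vowels /e/ and /o/, so it voices to [b]; /f/ is a voiceless obstruent between vowels /i/ and /u/, so it voices to [v].
Result: [tiaveboivu].

tiaveboivu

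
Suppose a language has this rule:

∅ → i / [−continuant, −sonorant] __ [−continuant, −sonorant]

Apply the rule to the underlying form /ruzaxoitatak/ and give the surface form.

ruzaxoitatak

No segment of /ruzaxoitatak/ meets the structural description of the rule, so the form surfaces unchanged.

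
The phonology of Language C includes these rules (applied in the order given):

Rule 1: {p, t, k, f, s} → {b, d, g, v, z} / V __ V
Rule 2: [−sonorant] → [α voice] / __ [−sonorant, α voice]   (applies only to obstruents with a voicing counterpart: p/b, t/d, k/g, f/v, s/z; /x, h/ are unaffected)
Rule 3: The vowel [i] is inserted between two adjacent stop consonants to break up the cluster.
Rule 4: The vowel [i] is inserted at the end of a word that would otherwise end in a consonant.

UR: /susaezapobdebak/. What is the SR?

Rule 1 (intervocalic voicing): /s/ is a voiceless obstruent between vowels /u/ and /a/, so it voices to [z]. /p/ is a voiceless obstruent between vowels /a/ and /o/, so it voices to [b]. /susaezapobdebak/ → suzaezabobdebak.
Rule 2 (regressive voicing assimilation): no segment meets the environment; /suzaezabobdebak/ is unchanged.
Rule 3 (stop-cluster i-epenthesis): /b/ and /d/ form a stop–stop cluster, so [i] is inserted between them. /suzaezabobdebak/ → suzaezabobidebak.
Rule 4 (final i-epenthesis): the form ends in the consonant /k/, so [i] is inserted word-finally. /suzaezabobidebak/ → suzaezabobidebaki.

suzaezabobidebaki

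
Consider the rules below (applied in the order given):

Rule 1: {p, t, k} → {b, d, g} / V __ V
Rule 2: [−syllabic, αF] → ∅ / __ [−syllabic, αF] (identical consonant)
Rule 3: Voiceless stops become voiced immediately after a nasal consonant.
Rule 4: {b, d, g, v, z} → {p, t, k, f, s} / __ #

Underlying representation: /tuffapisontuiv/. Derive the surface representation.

tufabisonduif

Rule 1 (intervocalic voicing): /p/ is a voiceless stop between vowels /a/ and /i/, so it voices to [b]. /tuffapisontuiv/ → tuffabisontuiv.
Rule 2 (degemination): /ff/ is a geminate; the first /f/ deletes. /tuffabisontuiv/ → tufabisontuiv.
Rule 3 (post-nasal voicing): /t/ is a voiceless stop immediately after the nasal /n/, so it voices to [d]. /tufabisontuiv/ → tufabisonduiv.
Rule 4 (final devoicing): /v/ is a voiced obstruent in word-final position, so it devoices to [f]. /tufabisonduiv/ → tufabisonduif.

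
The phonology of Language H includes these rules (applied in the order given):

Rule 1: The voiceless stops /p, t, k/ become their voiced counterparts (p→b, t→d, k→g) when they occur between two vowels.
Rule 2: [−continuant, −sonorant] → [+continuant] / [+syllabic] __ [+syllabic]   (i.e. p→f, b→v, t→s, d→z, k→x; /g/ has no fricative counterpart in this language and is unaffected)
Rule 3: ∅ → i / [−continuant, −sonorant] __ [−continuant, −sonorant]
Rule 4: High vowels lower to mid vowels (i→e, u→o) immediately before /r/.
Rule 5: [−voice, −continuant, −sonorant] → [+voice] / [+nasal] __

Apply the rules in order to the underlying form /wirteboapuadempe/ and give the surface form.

Rule 1 (intervocalic voicing): /p/ is a voiceless stop between vowels /a/ and /u/, so it voices to [b]. /wirteboapuadempe/ → wirteboabuadempe.
Rule 2 (intervocalic spirantization): /b/ is a stop between vowels /e/ and /o/, so it spirantizes to the fricative [v]. /b/ is a stop between vowels /a/ and /u/, so it spirantizes to the fricative [v]. /d/ is a stop between vowels /a/ and /e/, so it spirantizes to the fricative [z]. /wirteboabuadempe/ → wirtevoavuazempe.
Rule 3 (stop-cluster i-epenthesis): no segment meets the environment; /wirtevoavuazempe/ is unchanged.
Rule 4 (pre-rhotic lowering): /i/ is a high vowel immediately before /r/, so it lowers to [e]. /wirtevoavuazempe/ → wertevoavuazempe.
Rule 5 (post-nasal voicing): /p/ is a voiceless stop immediately after the nasal /m/, so it voices to [b]. /wertevoavuazempe/ → wertevoavuazembe.

wertevoavuazembe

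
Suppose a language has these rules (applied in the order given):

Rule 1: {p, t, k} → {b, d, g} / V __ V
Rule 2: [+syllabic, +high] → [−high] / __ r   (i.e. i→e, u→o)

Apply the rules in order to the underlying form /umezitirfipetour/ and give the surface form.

Rule 1 (intervocalic voicing): /t/ is a voiceless stop between vowels /i/ and /i/, so it voices to [d]. /p/ is a voiceless stop between vowels /i/ and /e/, so it voices to [b]. /t/ is a voiceless stop between vowels /e/ and /o/, so it voices to [d]. /umezitirfipetour/ → umezidirfibedour.
Rule 2 (pre-rhotic lowering): /i/ is a high vowel immediately before /r/, so it lowers to [e]. /u/ is a high vowel immediately before /r/, so it lowers to [o]. /umezidirfibedour/ → umeziderfibedoor.

umeziderfibedoor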